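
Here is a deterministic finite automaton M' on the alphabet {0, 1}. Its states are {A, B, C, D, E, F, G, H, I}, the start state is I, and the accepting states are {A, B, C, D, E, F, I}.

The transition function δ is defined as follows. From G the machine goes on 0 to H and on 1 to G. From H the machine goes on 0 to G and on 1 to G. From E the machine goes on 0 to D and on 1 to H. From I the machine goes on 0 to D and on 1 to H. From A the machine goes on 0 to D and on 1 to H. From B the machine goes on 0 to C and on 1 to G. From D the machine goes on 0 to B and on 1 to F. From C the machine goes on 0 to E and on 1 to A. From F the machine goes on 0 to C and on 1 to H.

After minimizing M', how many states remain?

Initial partition by acceptance: {A,B,C,D,E,F,I} | {G,H}.
On input 1, block {A,B,C,D,E,F,I} splits into {A,B,E,F,I} and {C,D}.
No further refinement is possible. Final partition (3 blocks): {A,B,E,F,I} | {G,H} | {C,D}.

3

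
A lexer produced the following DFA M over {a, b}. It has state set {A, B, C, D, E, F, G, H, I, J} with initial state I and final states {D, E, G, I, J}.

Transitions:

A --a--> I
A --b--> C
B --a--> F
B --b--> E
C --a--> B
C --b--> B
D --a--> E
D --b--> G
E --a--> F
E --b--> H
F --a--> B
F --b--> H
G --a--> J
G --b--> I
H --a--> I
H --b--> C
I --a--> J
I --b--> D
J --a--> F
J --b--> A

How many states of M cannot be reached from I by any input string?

0

Every one of the 10 states is reachable from I.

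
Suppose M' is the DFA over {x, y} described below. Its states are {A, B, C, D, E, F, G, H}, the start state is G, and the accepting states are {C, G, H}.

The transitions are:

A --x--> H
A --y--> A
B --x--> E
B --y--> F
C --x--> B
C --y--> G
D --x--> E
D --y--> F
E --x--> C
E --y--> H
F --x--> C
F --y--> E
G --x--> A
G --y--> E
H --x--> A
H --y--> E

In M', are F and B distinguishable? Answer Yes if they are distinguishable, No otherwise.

Reachable states from the start: {A,B,C,E,F,G,H}. Unreachable: {D} — drop them.
P0 = {C,G,H} | {A,B,E,F}.
Refine {C,G,H} on symbol y: members go to different blocks, giving {G,H} and {C}.
On input x, block {A,B,E,F} splits into {E,F} and {A} and {B}.
Split {E,F} by δ(·,y) → {E} and {F}.
No further refinement is possible. Final partition (6 blocks): {G,H} | {E} | {C} | {A} | {B} | {F}.
F and B end up in different blocks, so they are distinguishable. For instance, the string 'x' is accepted from only F.

Yes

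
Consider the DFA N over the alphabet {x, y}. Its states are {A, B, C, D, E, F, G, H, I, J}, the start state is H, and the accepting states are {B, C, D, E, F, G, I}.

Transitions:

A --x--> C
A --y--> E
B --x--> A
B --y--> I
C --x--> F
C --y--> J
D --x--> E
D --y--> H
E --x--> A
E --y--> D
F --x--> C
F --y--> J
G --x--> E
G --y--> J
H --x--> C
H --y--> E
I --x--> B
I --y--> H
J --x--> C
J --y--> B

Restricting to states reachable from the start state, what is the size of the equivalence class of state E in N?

States {G} cannot be reached from the start state, so discard them.
Initial partition by acceptance: {B,C,D,E,F,I} | {A,H,J}.
Split {B,C,D,E,F,I} by δ(·,x) → {C,D,F,I} and {B,E}.
On input x, block {C,D,F,I} splits into {C,F} and {D,I}.
Stable partition: {C,F} | {A,H,J} | {B,E} | {D,I} — 4 equivalence classes.
The equivalence class containing E is {B,E}, of size 2.

2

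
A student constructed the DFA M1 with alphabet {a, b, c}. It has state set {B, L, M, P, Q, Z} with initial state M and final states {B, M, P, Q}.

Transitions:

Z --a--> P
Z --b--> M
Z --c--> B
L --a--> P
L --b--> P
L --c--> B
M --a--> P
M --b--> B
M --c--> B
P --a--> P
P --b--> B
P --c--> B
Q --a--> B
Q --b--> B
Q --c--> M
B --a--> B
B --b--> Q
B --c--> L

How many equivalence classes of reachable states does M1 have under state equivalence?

4

States {Z} cannot be reached from the start state, so discard them.
Start with accepting vs non-accepting: {B,M,P,Q} | {L}.
Refine {B,M,P,Q} on symbol c: members go to different blocks, giving {M,P,Q} and {B}.
Split {M,P,Q} by δ(·,a) → {M,P} and {Q}.
Stable partition: {M,P} | {L} | {B} | {Q} — 4 equivalence classes.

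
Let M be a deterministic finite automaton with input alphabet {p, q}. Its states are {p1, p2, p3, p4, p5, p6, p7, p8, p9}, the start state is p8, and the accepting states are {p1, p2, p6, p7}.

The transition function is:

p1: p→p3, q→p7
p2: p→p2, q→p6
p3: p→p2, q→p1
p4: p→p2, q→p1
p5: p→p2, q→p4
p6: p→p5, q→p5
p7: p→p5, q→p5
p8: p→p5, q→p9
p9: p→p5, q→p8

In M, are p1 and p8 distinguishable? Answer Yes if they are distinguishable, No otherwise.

All states are reachable from the start state.
P0 = {p1,p2,p6,p7} | {p3,p4,p5,p8,p9}.
Refine {p1,p2,p6,p7} on symbol p: members go to different blocks, giving {p1,p6,p7} and {p2}.
On input q, block {p1,p6,p7} splits into {p6,p7} and {p1}.
Split {p3,p4,p5,p8,p9} by δ(·,p) → {p3,p4,p5} and {p8,p9}.
Refine {p3,p4,p5} on symbol q: members go to different blocks, giving {p3,p4} and {p5}.
No further refinement is possible. Final partition (6 blocks): {p6,p7} | {p3,p4} | {p2} | {p1} | {p8,p9} | {p5}.
p1 and p8 end up in different blocks, so they are distinguishable. For instance, the string 'ε' is accepted from only p1.

Yes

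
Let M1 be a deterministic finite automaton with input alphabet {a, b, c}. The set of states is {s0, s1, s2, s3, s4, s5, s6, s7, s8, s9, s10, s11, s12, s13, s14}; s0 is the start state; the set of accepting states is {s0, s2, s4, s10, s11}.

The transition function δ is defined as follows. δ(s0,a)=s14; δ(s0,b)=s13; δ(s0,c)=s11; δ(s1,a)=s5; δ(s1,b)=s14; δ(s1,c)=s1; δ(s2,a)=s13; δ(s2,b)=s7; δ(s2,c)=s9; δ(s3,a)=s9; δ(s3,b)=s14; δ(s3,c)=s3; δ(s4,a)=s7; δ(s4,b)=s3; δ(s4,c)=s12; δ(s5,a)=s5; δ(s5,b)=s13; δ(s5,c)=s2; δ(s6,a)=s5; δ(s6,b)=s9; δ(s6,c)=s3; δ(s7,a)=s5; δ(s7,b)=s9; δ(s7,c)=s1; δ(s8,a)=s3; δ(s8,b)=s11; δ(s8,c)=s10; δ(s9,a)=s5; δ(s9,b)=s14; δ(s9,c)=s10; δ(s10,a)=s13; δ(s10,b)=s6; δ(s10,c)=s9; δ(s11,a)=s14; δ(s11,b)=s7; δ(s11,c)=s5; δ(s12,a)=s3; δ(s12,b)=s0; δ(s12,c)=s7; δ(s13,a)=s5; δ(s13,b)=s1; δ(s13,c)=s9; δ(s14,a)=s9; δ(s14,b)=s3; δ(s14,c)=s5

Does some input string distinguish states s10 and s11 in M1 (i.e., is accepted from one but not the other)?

No

First remove the unreachable states {s4,s8,s12}; 12 states remain.
Initial partition by acceptance: {s0,s2,s10,s11} | {s1,s3,s5,s6,s7,s9,s13,s14}.
On input c, block {s0,s2,s10,s11} splits into {s2,s10,s11} and {s0}.
Split {s1,s3,s5,s6,s7,s9,s13,s14} by δ(·,c) → {s1,s3,s6,s7,s13,s14} and {s5,s9}.
Refine {s1,s3,s6,s7,s13,s14} on symbol b: members go to different blocks, giving {s1,s3,s13,s14} and {s6,s7}.
On input c, block {s1,s3,s13,s14} splits into {s1,s3} and {s13,s14}.
Stable partition: {s2,s10,s11} | {s1,s3} | {s0} | {s5,s9} | {s6,s7} | {s13,s14} — 6 equivalence classes.
s10 and s11 lie in the same block of the stable partition, so they are equivalent — no string distinguishes them.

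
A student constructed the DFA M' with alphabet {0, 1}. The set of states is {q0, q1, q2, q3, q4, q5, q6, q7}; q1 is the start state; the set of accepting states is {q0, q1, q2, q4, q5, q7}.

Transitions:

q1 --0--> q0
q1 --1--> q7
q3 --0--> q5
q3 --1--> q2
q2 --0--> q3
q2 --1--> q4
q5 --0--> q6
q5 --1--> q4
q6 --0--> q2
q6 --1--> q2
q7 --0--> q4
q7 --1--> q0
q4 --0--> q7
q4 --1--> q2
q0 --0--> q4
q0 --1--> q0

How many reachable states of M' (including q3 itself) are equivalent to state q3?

2

Initial partition by acceptance: {q0,q1,q2,q4,q5,q7} | {q3,q6}.
Split {q0,q1,q2,q4,q5,q7} by δ(·,0) → {q0,q1,q4,q7} and {q2,q5}.
On input 1, block {q0,q1,q4,q7} splits into {q0,q1,q7} and {q4}.
Refine {q0,q1,q7} on symbol 0: members go to different blocks, giving {q0,q7} and {q1}.
No further refinement is possible. Final partition (5 blocks): {q0,q7} | {q3,q6} | {q2,q5} | {q4} | {q1}.
The equivalence class containing q3 is {q3,q6}, of size 2.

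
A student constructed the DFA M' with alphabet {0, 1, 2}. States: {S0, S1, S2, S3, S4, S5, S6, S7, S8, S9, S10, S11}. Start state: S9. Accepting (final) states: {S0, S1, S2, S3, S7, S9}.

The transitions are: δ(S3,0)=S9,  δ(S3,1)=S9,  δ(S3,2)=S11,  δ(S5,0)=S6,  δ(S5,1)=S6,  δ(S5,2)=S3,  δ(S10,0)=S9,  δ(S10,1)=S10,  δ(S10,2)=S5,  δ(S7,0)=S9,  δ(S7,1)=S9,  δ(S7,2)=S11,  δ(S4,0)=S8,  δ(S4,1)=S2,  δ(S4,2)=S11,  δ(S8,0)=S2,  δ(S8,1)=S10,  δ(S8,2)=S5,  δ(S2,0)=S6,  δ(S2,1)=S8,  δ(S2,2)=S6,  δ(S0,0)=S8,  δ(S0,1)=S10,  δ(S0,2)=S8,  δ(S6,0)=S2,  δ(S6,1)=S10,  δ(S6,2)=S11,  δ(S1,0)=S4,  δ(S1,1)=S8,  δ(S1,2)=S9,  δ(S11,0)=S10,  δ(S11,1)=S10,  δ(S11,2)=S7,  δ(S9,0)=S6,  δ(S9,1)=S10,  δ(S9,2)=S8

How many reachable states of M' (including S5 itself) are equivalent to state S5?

States {S0,S1,S4} cannot be reached from the start state, so discard them.
Initial partition by acceptance: {S2,S3,S7,S9} | {S5,S6,S8,S10,S11}.
Split {S2,S3,S7,S9} by δ(·,0) → {S2,S9} and {S3,S7}.
On input 0, block {S5,S6,S8,S10,S11} splits into {S6,S8,S10} and {S5,S11}.
Stable partition: {S2,S9} | {S6,S8,S10} | {S3,S7} | {S5,S11} — 4 equivalence classes.
The equivalence class containing S5 is {S5,S11}, of size 2.

2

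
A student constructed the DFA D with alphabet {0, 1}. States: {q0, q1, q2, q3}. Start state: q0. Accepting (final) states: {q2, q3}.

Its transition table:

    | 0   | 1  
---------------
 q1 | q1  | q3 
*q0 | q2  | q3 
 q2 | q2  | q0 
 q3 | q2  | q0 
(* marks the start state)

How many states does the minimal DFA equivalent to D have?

States {q1} cannot be reached from the start state, so discard them.
P0 = {q2,q3} | {q0}.
Stable partition: {q2,q3} | {q0} — 2 equivalence classes.

2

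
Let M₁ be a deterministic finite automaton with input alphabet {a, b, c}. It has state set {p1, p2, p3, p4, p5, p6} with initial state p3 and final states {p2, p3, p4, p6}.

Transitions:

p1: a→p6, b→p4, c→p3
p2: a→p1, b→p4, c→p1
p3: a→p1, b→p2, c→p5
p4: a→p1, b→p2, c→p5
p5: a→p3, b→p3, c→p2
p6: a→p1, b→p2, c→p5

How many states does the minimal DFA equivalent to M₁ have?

Initial partition by acceptance: {p2,p3,p4,p6} | {p1,p5}.
The partition is now stable with 2 blocks: {p2,p3,p4,p6} | {p1,p5}.

2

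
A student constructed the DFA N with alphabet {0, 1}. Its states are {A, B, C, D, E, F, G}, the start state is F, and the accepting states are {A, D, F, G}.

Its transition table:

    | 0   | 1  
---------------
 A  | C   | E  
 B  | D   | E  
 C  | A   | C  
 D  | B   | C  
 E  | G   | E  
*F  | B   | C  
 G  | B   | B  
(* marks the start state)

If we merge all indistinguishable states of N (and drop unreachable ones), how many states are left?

All states are reachable from the start state.
Initial partition by acceptance: {A,D,F,G} | {B,C,E}.
Stable partition: {A,D,F,G} | {B,C,E} — 2 equivalence classes.

2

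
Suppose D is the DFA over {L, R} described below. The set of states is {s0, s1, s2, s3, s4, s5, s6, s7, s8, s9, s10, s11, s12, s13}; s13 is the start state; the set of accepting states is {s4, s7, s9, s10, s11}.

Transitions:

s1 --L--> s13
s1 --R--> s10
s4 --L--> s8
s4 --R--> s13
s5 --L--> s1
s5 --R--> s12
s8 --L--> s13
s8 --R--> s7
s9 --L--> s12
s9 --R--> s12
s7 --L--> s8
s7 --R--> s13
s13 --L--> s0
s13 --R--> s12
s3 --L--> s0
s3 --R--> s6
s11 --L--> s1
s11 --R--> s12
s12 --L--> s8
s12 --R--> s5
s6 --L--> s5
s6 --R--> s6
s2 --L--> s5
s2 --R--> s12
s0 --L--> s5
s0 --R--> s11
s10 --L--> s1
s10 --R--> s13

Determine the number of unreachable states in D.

5

No path from s13 leads to s2, s3, s4, s6, s9; the other 9 states are all reachable.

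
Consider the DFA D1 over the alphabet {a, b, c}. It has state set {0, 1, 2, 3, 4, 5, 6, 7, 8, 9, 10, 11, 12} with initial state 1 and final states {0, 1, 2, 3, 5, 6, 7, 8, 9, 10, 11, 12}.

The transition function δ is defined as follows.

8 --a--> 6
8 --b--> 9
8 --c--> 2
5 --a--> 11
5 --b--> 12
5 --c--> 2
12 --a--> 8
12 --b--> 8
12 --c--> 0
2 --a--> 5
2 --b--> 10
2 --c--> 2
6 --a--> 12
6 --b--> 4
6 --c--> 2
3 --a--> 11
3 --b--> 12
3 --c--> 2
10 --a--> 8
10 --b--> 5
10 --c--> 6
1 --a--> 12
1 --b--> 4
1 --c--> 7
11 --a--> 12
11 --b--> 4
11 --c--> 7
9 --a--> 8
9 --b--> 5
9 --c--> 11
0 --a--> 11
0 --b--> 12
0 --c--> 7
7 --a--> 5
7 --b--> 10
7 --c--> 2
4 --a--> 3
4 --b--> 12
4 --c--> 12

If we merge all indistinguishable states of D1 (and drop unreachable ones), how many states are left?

7

Start with accepting vs non-accepting: {0,1,2,3,5,6,7,8,9,10,11,12} | {4}.
Split {0,1,2,3,5,6,7,8,9,10,11,12} by δ(·,b) → {0,2,3,5,7,8,9,10,12} and {1,6,11}.
Split {0,2,3,5,7,8,9,10,12} by δ(·,a) → {2,7,9,10,12} and {0,3,5,8}.
On input b, block {2,7,9,10,12} splits into {9,10,12} and {2,7}.
Split {9,10,12} by δ(·,c) → {9,10} and {12}.
Split {0,3,5,8} by δ(·,b) → {0,3,5} and {8}.
Stable partition: {9,10} | {4} | {1,6,11} | {0,3,5} | {2,7} | {12} | {8} — 7 equivalence classes.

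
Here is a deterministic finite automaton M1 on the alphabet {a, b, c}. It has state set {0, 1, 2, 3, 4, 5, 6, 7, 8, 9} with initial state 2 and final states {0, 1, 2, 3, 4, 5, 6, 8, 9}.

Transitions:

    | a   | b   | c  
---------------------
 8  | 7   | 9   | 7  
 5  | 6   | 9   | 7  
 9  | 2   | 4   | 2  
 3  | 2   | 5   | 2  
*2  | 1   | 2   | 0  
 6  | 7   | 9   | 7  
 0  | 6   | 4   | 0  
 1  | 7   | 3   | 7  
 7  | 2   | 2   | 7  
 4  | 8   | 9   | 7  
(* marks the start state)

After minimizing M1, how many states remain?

All states are reachable from the start state.
P0 = {0,1,2,3,4,5,6,8,9} | {7}.
On input a, block {0,1,2,3,4,5,6,8,9} splits into {0,2,3,4,5,9} and {1,6,8}.
Refine {0,2,3,4,5,9} on symbol a: members go to different blocks, giving {0,2,4,5} and {3,9}.
Refine {0,2,4,5} on symbol b: members go to different blocks, giving {0,2} and {4,5}.
Refine {0,2} on symbol b: members go to different blocks, giving {0} and {2}.
No further refinement is possible. Final partition (6 blocks): {0} | {7} | {1,6,8} | {3,9} | {4,5} | {2}.

6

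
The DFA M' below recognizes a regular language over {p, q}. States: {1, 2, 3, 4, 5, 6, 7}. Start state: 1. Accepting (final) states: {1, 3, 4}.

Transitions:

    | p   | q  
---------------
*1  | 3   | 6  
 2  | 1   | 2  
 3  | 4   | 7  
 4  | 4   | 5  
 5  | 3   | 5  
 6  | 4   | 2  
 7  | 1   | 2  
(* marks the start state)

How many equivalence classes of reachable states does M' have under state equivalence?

Initial partition by acceptance: {1,3,4} | {2,5,6,7}.
The partition is now stable with 2 blocks: {1,3,4} | {2,5,6,7}.

2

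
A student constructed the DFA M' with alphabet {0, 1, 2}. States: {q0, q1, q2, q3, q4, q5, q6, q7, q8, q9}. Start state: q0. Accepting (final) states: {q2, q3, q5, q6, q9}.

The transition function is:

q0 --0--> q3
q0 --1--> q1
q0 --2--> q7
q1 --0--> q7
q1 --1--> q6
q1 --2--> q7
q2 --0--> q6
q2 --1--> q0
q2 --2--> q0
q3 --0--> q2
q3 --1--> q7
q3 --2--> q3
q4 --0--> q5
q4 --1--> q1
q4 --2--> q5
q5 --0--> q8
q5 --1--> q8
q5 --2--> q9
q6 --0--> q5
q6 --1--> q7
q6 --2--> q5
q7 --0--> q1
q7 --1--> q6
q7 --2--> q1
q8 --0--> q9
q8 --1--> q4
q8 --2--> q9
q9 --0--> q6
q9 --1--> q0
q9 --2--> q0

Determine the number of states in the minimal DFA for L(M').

Start with accepting vs non-accepting: {q2,q3,q5,q6,q9} | {q0,q1,q4,q7,q8}.
Refine {q2,q3,q5,q6,q9} on symbol 0: members go to different blocks, giving {q2,q3,q6,q9} and {q5}.
Split {q2,q3,q6,q9} by δ(·,0) → {q2,q3,q9} and {q6}.
On input 0, block {q2,q3,q9} splits into {q2,q9} and {q3}.
Refine {q0,q1,q4,q7,q8} on symbol 0: members go to different blocks, giving {q1,q7} and {q0} and {q4} and {q8}.
No further refinement is possible. Final partition (8 blocks): {q2,q9} | {q1,q7} | {q5} | {q6} | {q3} | {q0} | {q4} | {q8}.

8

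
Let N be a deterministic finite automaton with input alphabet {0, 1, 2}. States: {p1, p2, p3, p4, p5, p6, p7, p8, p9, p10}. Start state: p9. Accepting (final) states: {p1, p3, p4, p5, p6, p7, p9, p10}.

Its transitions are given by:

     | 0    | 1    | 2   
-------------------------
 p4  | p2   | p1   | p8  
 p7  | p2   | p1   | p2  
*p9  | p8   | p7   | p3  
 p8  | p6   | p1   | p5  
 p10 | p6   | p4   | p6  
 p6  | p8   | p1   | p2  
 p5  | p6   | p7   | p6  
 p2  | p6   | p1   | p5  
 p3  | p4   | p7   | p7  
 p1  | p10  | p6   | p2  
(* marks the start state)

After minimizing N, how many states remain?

5

P0 = {p1,p3,p4,p5,p6,p7,p9,p10} | {p2,p8}.
Refine {p1,p3,p4,p5,p6,p7,p9,p10} on symbol 0: members go to different blocks, giving {p1,p3,p5,p10} and {p4,p6,p7,p9}.
Refine {p1,p3,p5,p10} on symbol 0: members go to different blocks, giving {p3,p5,p10} and {p1}.
Refine {p4,p6,p7,p9} on symbol 1: members go to different blocks, giving {p4,p6,p7} and {p9}.
Stable partition: {p3,p5,p10} | {p2,p8} | {p4,p6,p7} | {p1} | {p9} — 5 equivalence classes.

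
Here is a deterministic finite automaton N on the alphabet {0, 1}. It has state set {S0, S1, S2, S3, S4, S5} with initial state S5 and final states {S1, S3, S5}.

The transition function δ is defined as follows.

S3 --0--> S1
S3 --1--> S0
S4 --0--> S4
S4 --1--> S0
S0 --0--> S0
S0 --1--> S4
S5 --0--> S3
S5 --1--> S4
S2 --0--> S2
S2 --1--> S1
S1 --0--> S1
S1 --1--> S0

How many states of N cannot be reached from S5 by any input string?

1

Starting at S5 and following transitions, the reachable set is {S0, S1, S3, S4, S5}. That leaves S2 unreachable — 1 in total.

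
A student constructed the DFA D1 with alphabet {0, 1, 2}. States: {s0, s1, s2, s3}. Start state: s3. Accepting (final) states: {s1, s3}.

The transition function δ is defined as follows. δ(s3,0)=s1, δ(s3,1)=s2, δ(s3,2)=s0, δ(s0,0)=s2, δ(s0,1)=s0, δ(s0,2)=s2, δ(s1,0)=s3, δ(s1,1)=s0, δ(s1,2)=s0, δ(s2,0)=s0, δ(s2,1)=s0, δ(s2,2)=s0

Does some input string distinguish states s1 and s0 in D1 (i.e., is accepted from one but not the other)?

Yes

Every state is reachable, so we keep all 4.
Initial partition by acceptance: {s1,s3} | {s0,s2}.
No further refinement is possible. Final partition (2 blocks): {s1,s3} | {s0,s2}.
s1 and s0 end up in different blocks, so they are distinguishable. For instance, the string 'ε' is accepted from only s1.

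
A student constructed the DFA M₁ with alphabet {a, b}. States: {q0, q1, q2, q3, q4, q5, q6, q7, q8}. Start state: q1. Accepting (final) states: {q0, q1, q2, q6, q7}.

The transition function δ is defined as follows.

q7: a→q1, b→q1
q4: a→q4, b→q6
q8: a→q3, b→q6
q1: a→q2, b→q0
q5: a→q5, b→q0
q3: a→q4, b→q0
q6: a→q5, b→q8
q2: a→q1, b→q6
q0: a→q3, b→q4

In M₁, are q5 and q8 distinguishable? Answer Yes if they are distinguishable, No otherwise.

No

States {q7} cannot be reached from the start state, so discard them.
Initial partition by acceptance: {q0,q1,q2,q6} | {q3,q4,q5,q8}.
On input a, block {q0,q1,q2,q6} splits into {q0,q6} and {q1,q2}.
No further refinement is possible. Final partition (3 blocks): {q0,q6} | {q3,q4,q5,q8} | {q1,q2}.
q5 and q8 lie in the same block of the stable partition, so they are equivalent — no string distinguishes them.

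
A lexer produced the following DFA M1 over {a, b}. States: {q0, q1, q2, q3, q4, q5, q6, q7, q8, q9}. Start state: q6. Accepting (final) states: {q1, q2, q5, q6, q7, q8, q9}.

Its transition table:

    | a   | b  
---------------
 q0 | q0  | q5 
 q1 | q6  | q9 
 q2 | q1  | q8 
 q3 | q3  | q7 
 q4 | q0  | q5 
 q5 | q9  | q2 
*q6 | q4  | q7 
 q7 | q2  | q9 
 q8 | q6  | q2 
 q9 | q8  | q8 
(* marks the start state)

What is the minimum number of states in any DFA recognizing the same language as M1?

First remove the unreachable states {q3}; 9 states remain.
Start with accepting vs non-accepting: {q1,q2,q5,q6,q7,q8,q9} | {q0,q4}.
Refine {q1,q2,q5,q6,q7,q8,q9} on symbol a: members go to different blocks, giving {q1,q2,q5,q7,q8,q9} and {q6}.
Refine {q1,q2,q5,q7,q8,q9} on symbol a: members go to different blocks, giving {q2,q5,q7,q9} and {q1,q8}.
Refine {q2,q5,q7,q9} on symbol a: members go to different blocks, giving {q2,q9} and {q5,q7}.
The partition is now stable with 5 blocks: {q2,q9} | {q0,q4} | {q6} | {q1,q8} | {q5,q7}.

5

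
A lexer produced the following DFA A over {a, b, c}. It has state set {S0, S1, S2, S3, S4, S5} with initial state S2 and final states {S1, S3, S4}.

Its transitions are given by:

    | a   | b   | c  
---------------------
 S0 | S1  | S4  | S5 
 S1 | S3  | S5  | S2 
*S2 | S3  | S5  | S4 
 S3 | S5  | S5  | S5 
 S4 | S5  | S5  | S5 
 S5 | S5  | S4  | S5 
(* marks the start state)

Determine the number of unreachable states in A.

2

No path from S2 leads to S0, S1; the other 4 states are all reachable.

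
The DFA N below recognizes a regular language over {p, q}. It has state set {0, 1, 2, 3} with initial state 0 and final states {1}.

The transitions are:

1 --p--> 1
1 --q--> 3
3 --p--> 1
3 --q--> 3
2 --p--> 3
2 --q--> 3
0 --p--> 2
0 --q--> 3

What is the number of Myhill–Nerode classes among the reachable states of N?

4

P0 = {1} | {0,2,3}.
On input p, block {0,2,3} splits into {0,2} and {3}.
Split {0,2} by δ(·,p) → {0} and {2}.
The partition is now stable with 4 blocks: {1} | {0} | {3} | {2}.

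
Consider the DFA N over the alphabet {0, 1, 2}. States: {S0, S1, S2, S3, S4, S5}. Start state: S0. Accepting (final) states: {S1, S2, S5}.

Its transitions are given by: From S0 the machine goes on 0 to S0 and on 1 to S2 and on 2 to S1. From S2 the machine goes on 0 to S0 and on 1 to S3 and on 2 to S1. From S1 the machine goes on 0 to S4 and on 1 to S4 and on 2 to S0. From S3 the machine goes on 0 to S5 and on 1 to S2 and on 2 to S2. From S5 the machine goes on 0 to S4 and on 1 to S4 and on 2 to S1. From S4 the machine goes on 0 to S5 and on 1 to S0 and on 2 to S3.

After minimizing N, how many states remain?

All states are reachable from the start state.
P0 = {S1,S2,S5} | {S0,S3,S4}.
Split {S1,S2,S5} by δ(·,2) → {S2,S5} and {S1}.
Refine {S0,S3,S4} on symbol 0: members go to different blocks, giving {S3,S4} and {S0}.
Refine {S2,S5} on symbol 0: members go to different blocks, giving {S2} and {S5}.
Refine {S3,S4} on symbol 1: members go to different blocks, giving {S3} and {S4}.
The partition is now stable with 6 blocks: {S2} | {S3} | {S1} | {S0} | {S5} | {S4}.

6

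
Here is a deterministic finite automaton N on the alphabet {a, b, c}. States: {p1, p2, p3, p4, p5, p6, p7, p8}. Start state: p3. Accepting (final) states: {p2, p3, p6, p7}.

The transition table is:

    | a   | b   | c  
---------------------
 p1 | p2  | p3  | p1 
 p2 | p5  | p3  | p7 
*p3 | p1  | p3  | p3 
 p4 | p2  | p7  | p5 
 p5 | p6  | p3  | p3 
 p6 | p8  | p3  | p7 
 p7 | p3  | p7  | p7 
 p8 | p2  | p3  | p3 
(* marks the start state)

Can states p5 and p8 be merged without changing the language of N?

States {p4} cannot be reached from the start state, so discard them.
Start with accepting vs non-accepting: {p2,p3,p6,p7} | {p1,p5,p8}.
Split {p2,p3,p6,p7} by δ(·,a) → {p2,p3,p6} and {p7}.
Split {p2,p3,p6} by δ(·,c) → {p2,p6} and {p3}.
Split {p1,p5,p8} by δ(·,c) → {p5,p8} and {p1}.
The partition is now stable with 5 blocks: {p2,p6} | {p5,p8} | {p7} | {p3} | {p1}.
p5 and p8 lie in the same block of the stable partition, so they are equivalent — no string distinguishes them.

Yes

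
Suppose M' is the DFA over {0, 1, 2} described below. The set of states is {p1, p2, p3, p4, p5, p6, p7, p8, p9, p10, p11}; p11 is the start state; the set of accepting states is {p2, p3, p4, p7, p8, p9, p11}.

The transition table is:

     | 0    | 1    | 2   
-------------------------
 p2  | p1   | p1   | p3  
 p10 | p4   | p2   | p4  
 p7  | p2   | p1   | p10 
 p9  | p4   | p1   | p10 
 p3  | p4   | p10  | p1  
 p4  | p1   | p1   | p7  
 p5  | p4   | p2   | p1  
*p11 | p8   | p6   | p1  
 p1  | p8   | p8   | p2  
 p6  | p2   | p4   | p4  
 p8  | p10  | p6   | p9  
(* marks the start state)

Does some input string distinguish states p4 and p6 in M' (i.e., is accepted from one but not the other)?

Reachable states from the start: {p1,p2,p3,p4,p6,p7,p8,p9,p10,p11}. Unreachable: {p5} — drop them.
P0 = {p2,p3,p4,p7,p8,p9,p11} | {p1,p6,p10}.
On input 0, block {p2,p3,p4,p7,p8,p9,p11} splits into {p3,p7,p9,p11} and {p2,p4,p8}.
The partition is now stable with 3 blocks: {p3,p7,p9,p11} | {p1,p6,p10} | {p2,p4,p8}.
p4 and p6 end up in different blocks, so they are distinguishable. For instance, the string 'ε' is accepted from only p4.

Yes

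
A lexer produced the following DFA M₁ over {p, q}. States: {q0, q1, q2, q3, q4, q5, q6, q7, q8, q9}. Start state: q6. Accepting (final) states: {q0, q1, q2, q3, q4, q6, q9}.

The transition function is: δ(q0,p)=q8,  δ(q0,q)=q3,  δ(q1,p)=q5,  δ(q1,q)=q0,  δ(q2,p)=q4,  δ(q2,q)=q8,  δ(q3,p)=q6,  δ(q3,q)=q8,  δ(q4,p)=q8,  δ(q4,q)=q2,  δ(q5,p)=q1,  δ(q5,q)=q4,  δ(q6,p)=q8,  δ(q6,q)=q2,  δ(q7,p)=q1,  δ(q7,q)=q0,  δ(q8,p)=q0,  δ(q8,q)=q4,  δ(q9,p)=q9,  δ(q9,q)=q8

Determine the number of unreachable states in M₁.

4

Starting at q6 and following transitions, the reachable set is {q0, q2, q3, q4, q6, q8}. That leaves q1, q5, q7, q9 unreachable — 4 in total.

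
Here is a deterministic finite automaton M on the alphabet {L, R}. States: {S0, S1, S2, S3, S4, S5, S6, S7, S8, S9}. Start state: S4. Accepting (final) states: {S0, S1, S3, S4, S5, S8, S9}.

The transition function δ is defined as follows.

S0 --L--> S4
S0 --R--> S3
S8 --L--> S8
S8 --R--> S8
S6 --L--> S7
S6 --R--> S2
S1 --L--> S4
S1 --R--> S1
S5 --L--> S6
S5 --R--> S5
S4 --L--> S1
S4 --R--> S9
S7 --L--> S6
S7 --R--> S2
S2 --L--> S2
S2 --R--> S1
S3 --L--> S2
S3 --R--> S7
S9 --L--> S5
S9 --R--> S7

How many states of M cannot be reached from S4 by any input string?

3

No path from S4 leads to S0, S3, S8; the other 7 states are all reachable.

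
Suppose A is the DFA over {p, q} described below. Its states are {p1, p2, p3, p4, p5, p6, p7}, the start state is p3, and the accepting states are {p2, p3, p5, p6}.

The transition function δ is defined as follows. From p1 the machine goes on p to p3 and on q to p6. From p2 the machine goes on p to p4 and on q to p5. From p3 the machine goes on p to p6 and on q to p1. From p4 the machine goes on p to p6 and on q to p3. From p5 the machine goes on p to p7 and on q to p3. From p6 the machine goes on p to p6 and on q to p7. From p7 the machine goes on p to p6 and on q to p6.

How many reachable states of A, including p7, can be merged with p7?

2

First remove the unreachable states {p2,p4,p5}; 4 states remain.
Initial partition by acceptance: {p3,p6} | {p1,p7}.
Stable partition: {p3,p6} | {p1,p7} — 2 equivalence classes.
The equivalence class containing p7 is {p1,p7}, of size 2.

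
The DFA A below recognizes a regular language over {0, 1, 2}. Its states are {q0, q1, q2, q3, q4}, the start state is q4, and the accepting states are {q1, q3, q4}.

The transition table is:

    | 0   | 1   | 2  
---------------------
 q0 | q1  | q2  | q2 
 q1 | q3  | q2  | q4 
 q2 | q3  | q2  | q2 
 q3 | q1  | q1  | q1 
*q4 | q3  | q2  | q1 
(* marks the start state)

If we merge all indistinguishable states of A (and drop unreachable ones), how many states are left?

3

States {q0} cannot be reached from the start state, so discard them.
Initial partition by acceptance: {q1,q3,q4} | {q2}.
Split {q1,q3,q4} by δ(·,1) → {q1,q4} and {q3}.
Stable partition: {q1,q4} | {q2} | {q3} — 3 equivalence classes.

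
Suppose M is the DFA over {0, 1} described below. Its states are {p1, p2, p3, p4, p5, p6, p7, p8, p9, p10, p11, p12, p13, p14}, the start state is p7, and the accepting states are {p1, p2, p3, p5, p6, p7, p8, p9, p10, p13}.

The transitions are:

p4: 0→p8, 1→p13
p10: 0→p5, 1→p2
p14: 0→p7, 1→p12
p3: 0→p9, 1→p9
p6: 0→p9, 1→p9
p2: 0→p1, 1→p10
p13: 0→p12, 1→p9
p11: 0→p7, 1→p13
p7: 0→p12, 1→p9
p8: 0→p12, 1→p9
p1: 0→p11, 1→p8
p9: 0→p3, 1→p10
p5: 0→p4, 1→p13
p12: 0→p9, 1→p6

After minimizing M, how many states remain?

7

Reachable states from the start: {p1,p2,p3,p4,p5,p6,p7,p8,p9,p10,p11,p12,p13}. Unreachable: {p14} — drop them.
Start with accepting vs non-accepting: {p1,p2,p3,p5,p6,p7,p8,p9,p10,p13} | {p4,p11,p12}.
On input 0, block {p1,p2,p3,p5,p6,p7,p8,p9,p10,p13} splits into {p1,p5,p7,p8,p13} and {p2,p3,p6,p9,p10}.
Split {p1,p5,p7,p8,p13} by δ(·,1) → {p7,p8,p13} and {p1,p5}.
Split {p4,p11,p12} by δ(·,0) → {p4,p11} and {p12}.
On input 0, block {p2,p3,p6,p9,p10} splits into {p3,p6,p9} and {p2,p10}.
On input 1, block {p3,p6,p9} splits into {p3,p6} and {p9}.
Stable partition: {p7,p8,p13} | {p4,p11} | {p3,p6} | {p1,p5} | {p12} | {p2,p10} | {p9} — 7 equivalence classes.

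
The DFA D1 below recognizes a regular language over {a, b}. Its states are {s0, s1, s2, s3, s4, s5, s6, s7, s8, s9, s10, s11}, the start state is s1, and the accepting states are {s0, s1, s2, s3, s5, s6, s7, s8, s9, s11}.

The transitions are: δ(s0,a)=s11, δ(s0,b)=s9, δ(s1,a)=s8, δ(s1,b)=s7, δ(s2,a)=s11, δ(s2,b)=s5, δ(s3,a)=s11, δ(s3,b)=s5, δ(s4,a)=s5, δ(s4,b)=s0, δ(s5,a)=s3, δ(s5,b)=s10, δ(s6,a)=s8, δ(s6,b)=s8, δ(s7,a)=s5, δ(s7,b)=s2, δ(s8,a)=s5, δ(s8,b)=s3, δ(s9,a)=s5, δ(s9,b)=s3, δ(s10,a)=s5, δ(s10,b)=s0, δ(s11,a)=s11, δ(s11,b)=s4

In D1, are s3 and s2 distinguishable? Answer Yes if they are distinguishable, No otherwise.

No

Reachable states from the start: {s0,s1,s2,s3,s4,s5,s7,s8,s9,s10,s11}. Unreachable: {s6} — drop them.
Initial partition by acceptance: {s0,s1,s2,s3,s5,s7,s8,s9,s11} | {s4,s10}.
Refine {s0,s1,s2,s3,s5,s7,s8,s9,s11} on symbol b: members go to different blocks, giving {s0,s1,s2,s3,s7,s8,s9} and {s5,s11}.
Refine {s0,s1,s2,s3,s7,s8,s9} on symbol a: members go to different blocks, giving {s0,s2,s3,s7,s8,s9} and {s1}.
Split {s0,s2,s3,s7,s8,s9} by δ(·,b) → {s0,s7,s8,s9} and {s2,s3}.
Split {s0,s7,s8,s9} by δ(·,b) → {s7,s8,s9} and {s0}.
Split {s5,s11} by δ(·,a) → {s5} and {s11}.
No further refinement is possible. Final partition (7 blocks): {s7,s8,s9} | {s4,s10} | {s5} | {s1} | {s2,s3} | {s0} | {s11}.
s3 and s2 lie in the same block of the stable partition, so they are equivalent — no string distinguishes them.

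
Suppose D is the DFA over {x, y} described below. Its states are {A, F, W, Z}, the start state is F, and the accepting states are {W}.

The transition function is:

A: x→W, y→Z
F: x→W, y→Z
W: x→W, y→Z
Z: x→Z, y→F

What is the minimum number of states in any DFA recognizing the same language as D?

States {A} cannot be reached from the start state, so discard them.
Start with accepting vs non-accepting: {W} | {F,Z}.
Refine {F,Z} on symbol x: members go to different blocks, giving {Z} and {F}.
The partition is now stable with 3 blocks: {W} | {Z} | {F}.

3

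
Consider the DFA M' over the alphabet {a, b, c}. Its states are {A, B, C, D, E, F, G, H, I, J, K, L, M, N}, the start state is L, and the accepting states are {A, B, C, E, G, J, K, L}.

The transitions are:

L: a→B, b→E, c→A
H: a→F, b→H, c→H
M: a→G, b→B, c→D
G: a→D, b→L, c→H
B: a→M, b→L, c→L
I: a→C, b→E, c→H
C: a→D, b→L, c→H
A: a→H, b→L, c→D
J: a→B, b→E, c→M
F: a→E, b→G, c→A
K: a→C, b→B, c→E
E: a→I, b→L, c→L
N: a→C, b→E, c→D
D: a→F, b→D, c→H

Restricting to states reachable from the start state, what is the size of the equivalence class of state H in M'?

Reachable states from the start: {A,B,C,D,E,F,G,H,I,L,M}. Unreachable: {J,K,N} — drop them.
Initial partition by acceptance: {A,B,C,E,G,L} | {D,F,H,I,M}.
Refine {A,B,C,E,G,L} on symbol a: members go to different blocks, giving {A,B,C,E,G} and {L}.
Refine {A,B,C,E,G} on symbol c: members go to different blocks, giving {A,C,G} and {B,E}.
Split {D,F,H,I,M} by δ(·,a) → {D,H} and {I,M} and {F}.
No further refinement is possible. Final partition (6 blocks): {A,C,G} | {D,H} | {L} | {B,E} | {I,M} | {F}.
State H belongs to the block {D,H}, which has 2 states.

2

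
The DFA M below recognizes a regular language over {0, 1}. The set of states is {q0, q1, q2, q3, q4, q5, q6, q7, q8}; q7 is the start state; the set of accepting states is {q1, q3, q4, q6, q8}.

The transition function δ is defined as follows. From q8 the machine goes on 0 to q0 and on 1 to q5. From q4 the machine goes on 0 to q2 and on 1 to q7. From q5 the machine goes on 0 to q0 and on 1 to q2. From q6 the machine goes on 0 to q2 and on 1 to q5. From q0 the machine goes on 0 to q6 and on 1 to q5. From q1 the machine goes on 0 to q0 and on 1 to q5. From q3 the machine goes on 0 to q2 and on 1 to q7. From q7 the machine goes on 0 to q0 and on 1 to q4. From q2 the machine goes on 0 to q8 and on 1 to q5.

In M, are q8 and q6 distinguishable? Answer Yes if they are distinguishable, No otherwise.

No

Reachable states from the start: {q0,q2,q4,q5,q6,q7,q8}. Unreachable: {q1,q3} — drop them.
P0 = {q4,q6,q8} | {q0,q2,q5,q7}.
Refine {q0,q2,q5,q7} on symbol 0: members go to different blocks, giving {q0,q2} and {q5,q7}.
Refine {q5,q7} on symbol 1: members go to different blocks, giving {q5} and {q7}.
On input 1, block {q4,q6,q8} splits into {q6,q8} and {q4}.
No further refinement is possible. Final partition (5 blocks): {q6,q8} | {q0,q2} | {q5} | {q7} | {q4}.
q8 and q6 lie in the same block of the stable partition, so they are equivalent — no string distinguishes them.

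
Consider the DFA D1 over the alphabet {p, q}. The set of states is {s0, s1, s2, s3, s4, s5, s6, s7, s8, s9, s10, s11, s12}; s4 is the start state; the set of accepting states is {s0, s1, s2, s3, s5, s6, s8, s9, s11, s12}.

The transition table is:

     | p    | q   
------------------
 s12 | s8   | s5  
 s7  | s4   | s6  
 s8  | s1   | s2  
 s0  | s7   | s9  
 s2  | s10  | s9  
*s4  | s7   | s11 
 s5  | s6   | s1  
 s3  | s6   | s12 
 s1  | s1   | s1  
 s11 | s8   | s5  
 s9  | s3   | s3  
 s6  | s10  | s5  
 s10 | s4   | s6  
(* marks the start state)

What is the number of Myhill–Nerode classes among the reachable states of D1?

First remove the unreachable states {s0}; 12 states remain.
P0 = {s1,s2,s3,s5,s6,s8,s9,s11,s12} | {s4,s7,s10}.
Split {s1,s2,s3,s5,s6,s8,s9,s11,s12} by δ(·,p) → {s1,s3,s5,s8,s9,s11,s12} and {s2,s6}.
Refine {s1,s3,s5,s8,s9,s11,s12} on symbol p: members go to different blocks, giving {s1,s8,s9,s11,s12} and {s3,s5}.
Split {s1,s8,s9,s11,s12} by δ(·,p) → {s1,s8,s11,s12} and {s9}.
Split {s1,s8,s11,s12} by δ(·,q) → {s11,s12} and {s1} and {s8}.
Split {s4,s7,s10} by δ(·,q) → {s7,s10} and {s4}.
Split {s2,s6} by δ(·,q) → {s2} and {s6}.
Refine {s3,s5} on symbol q: members go to different blocks, giving {s3} and {s5}.
No further refinement is possible. Final partition (10 blocks): {s11,s12} | {s7,s10} | {s2} | {s3} | {s9} | {s1} | {s8} | {s4} | {s6} | {s5}.

10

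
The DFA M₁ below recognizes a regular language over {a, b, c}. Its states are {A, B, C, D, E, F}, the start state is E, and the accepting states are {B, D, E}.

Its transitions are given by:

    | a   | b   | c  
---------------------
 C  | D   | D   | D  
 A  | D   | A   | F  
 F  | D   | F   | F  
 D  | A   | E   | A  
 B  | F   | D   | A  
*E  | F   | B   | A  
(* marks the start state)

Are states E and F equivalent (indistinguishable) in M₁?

States {C} cannot be reached from the start state, so discard them.
Start with accepting vs non-accepting: {B,D,E} | {A,F}.
Stable partition: {B,D,E} | {A,F} — 2 equivalence classes.
E and F end up in different blocks, so they are distinguishable. For instance, the string 'ε' is accepted from only E.

No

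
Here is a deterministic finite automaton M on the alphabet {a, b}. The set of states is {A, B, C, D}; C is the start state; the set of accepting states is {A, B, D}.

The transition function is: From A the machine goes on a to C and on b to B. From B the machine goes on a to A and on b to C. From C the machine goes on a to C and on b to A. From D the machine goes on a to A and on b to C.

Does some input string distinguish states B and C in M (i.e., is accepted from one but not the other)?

Yes

States {D} cannot be reached from the start state, so discard them.
Start with accepting vs non-accepting: {A,B} | {C}.
On input a, block {A,B} splits into {A} and {B}.
Stable partition: {A} | {C} | {B} — 3 equivalence classes.
B and C end up in different blocks, so they are distinguishable. For instance, the string 'ε' is accepted from only B.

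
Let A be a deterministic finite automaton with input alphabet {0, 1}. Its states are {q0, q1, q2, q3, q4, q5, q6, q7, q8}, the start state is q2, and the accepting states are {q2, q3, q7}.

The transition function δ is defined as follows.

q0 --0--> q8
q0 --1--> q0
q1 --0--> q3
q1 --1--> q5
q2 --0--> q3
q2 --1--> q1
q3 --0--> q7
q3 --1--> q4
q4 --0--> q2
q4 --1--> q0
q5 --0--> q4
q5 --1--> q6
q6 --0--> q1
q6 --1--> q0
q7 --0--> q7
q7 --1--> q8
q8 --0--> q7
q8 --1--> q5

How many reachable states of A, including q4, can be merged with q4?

3

Initial partition by acceptance: {q2,q3,q7} | {q0,q1,q4,q5,q6,q8}.
On input 0, block {q0,q1,q4,q5,q6,q8} splits into {q0,q5,q6} and {q1,q4,q8}.
No further refinement is possible. Final partition (3 blocks): {q2,q3,q7} | {q0,q5,q6} | {q1,q4,q8}.
State q4 belongs to the block {q1,q4,q8}, which has 3 states.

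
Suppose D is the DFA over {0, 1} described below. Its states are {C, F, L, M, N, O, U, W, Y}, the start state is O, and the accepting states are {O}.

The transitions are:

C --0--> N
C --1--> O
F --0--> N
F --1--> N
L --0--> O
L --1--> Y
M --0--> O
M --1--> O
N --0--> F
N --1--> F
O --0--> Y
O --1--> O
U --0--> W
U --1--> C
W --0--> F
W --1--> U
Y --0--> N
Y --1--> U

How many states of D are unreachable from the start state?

BFS from O reaches {C, F, N, O, U, W, Y}; the 2 state(s) L, M are never visited.

2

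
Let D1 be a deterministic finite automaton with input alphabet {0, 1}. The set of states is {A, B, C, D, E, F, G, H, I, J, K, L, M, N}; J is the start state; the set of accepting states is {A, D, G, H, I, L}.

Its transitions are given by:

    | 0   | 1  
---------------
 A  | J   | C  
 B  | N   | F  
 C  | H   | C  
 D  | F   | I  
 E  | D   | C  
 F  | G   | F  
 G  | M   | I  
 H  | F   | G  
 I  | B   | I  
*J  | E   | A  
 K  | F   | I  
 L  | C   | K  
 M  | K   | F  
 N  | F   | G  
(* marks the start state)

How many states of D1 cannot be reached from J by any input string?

BFS from J reaches {A, B, C, D, E, F, G, H, I, J, K, M, N}; the 1 state(s) L are never visited.

1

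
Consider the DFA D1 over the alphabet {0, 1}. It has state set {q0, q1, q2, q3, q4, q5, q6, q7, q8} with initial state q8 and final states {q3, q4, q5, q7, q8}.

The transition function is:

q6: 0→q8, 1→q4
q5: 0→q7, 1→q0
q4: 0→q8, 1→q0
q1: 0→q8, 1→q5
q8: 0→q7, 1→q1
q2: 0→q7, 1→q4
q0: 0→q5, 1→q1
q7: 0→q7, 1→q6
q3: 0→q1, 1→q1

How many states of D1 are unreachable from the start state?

2

BFS from q8 reaches {q0, q1, q4, q5, q6, q7, q8}; the 2 state(s) q2, q3 are never visited.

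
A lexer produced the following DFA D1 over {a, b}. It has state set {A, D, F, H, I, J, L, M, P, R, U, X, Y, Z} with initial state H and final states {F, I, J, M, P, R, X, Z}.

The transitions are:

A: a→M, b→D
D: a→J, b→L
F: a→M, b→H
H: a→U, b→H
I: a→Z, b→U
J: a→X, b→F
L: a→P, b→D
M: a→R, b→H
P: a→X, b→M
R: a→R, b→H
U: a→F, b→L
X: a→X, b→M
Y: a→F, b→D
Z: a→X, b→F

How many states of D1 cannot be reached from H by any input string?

BFS from H reaches {D, F, H, J, L, M, P, R, U, X}; the 4 state(s) A, I, Y, Z are never visited.

4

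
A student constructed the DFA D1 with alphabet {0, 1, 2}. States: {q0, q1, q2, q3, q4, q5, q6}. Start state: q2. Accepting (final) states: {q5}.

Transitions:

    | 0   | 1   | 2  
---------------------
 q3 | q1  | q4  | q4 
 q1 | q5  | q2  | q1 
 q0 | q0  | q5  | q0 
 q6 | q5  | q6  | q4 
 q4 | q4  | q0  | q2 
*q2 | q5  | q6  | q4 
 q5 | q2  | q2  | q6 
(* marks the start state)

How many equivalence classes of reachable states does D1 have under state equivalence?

States {q1,q3} cannot be reached from the start state, so discard them.
Initial partition by acceptance: {q5} | {q0,q2,q4,q6}.
Split {q0,q2,q4,q6} by δ(·,0) → {q0,q4} and {q2,q6}.
Refine {q0,q4} on symbol 1: members go to different blocks, giving {q0} and {q4}.
Stable partition: {q5} | {q0} | {q2,q6} | {q4} — 4 equivalence classes.

4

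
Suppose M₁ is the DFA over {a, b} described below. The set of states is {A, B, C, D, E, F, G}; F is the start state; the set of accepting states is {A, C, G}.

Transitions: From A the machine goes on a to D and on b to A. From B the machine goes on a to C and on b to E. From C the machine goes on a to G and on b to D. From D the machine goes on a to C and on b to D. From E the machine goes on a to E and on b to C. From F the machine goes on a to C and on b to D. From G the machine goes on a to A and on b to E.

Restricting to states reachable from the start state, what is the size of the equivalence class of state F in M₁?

States {B} cannot be reached from the start state, so discard them.
Start with accepting vs non-accepting: {A,C,G} | {D,E,F}.
On input a, block {A,C,G} splits into {C,G} and {A}.
Refine {C,G} on symbol a: members go to different blocks, giving {C} and {G}.
Split {D,E,F} by δ(·,a) → {D,F} and {E}.
Stable partition: {C} | {D,F} | {A} | {G} | {E} — 5 equivalence classes.
The equivalence class containing F is {D,F}, of size 2.

2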